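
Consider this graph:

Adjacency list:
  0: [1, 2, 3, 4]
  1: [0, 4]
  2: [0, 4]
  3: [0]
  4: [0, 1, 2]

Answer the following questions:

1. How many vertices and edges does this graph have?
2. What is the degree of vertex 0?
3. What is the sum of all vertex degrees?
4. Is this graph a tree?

Count: 5 vertices, 6 edges.
Vertex 0 has neighbors [1, 2, 3, 4], degree = 4.
Handshaking lemma: 2 * 6 = 12.
A tree on 5 vertices has 4 edges. This graph has 6 edges (2 extra). Not a tree.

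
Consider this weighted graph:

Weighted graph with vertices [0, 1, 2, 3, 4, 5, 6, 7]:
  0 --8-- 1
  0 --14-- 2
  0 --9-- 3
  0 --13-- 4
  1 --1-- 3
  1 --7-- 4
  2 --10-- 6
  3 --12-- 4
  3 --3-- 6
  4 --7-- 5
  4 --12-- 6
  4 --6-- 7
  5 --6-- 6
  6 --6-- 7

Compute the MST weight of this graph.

Applying Kruskal's algorithm (sort edges by weight, add if no cycle):
  Add (1,3) w=1
  Add (3,6) w=3
  Add (4,7) w=6
  Add (5,6) w=6
  Add (6,7) w=6
  Skip (1,4) w=7 (creates cycle)
  Skip (4,5) w=7 (creates cycle)
  Add (0,1) w=8
  Skip (0,3) w=9 (creates cycle)
  Add (2,6) w=10
  Skip (3,4) w=12 (creates cycle)
  Skip (4,6) w=12 (creates cycle)
  Skip (0,4) w=13 (creates cycle)
  Skip (0,2) w=14 (creates cycle)
MST weight = 40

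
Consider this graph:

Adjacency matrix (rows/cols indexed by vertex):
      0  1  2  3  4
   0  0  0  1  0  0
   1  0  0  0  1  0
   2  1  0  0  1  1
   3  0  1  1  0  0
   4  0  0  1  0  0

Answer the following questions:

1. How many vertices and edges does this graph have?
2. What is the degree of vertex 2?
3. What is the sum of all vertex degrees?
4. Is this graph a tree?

Count: 5 vertices, 4 edges.
Vertex 2 has neighbors [0, 3, 4], degree = 3.
Handshaking lemma: 2 * 4 = 8.
A graph is a tree iff it is connected and has exactly n-1 edges. This graph is connected (all 5 vertices in one component) and has 5-1 = 4 edges. It is a tree.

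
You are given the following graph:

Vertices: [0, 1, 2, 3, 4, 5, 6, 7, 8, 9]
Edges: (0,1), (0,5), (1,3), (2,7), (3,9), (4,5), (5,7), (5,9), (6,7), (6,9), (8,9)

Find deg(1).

Vertex 1 has neighbors [0, 3], so deg(1) = 2.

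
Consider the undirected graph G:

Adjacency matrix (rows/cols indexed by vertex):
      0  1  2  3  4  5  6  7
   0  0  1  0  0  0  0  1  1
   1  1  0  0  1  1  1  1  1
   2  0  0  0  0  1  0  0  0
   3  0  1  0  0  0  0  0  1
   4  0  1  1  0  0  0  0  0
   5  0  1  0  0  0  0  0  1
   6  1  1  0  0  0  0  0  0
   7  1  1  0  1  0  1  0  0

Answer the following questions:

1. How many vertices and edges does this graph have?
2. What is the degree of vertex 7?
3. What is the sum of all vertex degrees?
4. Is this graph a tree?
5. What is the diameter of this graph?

Count: 8 vertices, 11 edges.
Vertex 7 has neighbors [0, 1, 3, 5], degree = 4.
Handshaking lemma: 2 * 11 = 22.
A tree on 8 vertices has 7 edges. This graph has 11 edges (4 extra). Not a tree.
Diameter (longest shortest path) = 3.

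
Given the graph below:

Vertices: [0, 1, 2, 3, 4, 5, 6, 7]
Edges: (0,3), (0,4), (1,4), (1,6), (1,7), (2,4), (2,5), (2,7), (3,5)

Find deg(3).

Vertex 3 has neighbors [0, 5], so deg(3) = 2.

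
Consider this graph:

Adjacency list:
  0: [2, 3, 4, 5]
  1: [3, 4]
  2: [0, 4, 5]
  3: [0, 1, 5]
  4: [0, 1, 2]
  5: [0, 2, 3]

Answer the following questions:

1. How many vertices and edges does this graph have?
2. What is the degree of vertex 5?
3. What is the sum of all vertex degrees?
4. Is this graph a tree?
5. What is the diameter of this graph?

Count: 6 vertices, 9 edges.
Vertex 5 has neighbors [0, 2, 3], degree = 3.
Handshaking lemma: 2 * 9 = 18.
A tree on 6 vertices has 5 edges. This graph has 9 edges (4 extra). Not a tree.
Diameter (longest shortest path) = 2.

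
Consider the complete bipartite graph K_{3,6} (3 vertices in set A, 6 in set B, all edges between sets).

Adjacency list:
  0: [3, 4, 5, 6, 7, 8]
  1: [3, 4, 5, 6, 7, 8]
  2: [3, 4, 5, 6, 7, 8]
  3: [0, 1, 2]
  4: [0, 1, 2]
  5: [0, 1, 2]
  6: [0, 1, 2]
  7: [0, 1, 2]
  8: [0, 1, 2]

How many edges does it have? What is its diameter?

K_{3,6} has 3 * 6 = 18 edges.
Any vertex reaches any opposite-side vertex in 1 step; same-side vertices reach in 2 steps via any opposite-side vertex.
Diameter = 2.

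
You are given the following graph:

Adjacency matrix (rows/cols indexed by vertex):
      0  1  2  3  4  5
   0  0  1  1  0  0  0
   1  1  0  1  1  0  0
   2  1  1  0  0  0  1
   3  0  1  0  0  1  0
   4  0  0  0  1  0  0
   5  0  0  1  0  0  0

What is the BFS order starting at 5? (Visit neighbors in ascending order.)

BFS from vertex 5 (neighbors processed in ascending order):
Visit order: 5, 2, 0, 1, 3, 4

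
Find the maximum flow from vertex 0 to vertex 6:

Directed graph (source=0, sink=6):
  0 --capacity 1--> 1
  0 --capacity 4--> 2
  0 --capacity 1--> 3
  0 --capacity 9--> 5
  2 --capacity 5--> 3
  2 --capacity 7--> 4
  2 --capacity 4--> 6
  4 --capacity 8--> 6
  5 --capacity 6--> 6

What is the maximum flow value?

Computing max flow:
  Flow on (0->2): 4/4
  Flow on (0->5): 6/9
  Flow on (2->6): 4/4
  Flow on (5->6): 6/6
Maximum flow = 10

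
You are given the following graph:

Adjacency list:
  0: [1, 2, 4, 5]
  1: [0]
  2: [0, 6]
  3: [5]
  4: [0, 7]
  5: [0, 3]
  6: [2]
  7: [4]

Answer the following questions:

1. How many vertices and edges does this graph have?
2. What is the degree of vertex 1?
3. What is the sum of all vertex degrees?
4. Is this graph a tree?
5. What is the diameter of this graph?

Count: 8 vertices, 7 edges.
Vertex 1 has neighbors [0], degree = 1.
Handshaking lemma: 2 * 7 = 14.
A graph is a tree iff it is connected and has exactly n-1 edges. This graph is connected (all 8 vertices in one component) and has 8-1 = 7 edges. It is a tree.
Diameter (longest shortest path) = 4.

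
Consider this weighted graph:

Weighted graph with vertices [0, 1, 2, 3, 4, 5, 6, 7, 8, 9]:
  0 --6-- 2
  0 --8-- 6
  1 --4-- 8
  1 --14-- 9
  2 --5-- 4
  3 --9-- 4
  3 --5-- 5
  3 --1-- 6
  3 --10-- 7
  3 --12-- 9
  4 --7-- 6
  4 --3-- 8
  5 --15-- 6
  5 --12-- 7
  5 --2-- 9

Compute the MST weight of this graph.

Applying Kruskal's algorithm (sort edges by weight, add if no cycle):
  Add (3,6) w=1
  Add (5,9) w=2
  Add (4,8) w=3
  Add (1,8) w=4
  Add (2,4) w=5
  Add (3,5) w=5
  Add (0,2) w=6
  Add (4,6) w=7
  Skip (0,6) w=8 (creates cycle)
  Skip (3,4) w=9 (creates cycle)
  Add (3,7) w=10
  Skip (3,9) w=12 (creates cycle)
  Skip (5,7) w=12 (creates cycle)
  Skip (1,9) w=14 (creates cycle)
  Skip (5,6) w=15 (creates cycle)
MST weight = 43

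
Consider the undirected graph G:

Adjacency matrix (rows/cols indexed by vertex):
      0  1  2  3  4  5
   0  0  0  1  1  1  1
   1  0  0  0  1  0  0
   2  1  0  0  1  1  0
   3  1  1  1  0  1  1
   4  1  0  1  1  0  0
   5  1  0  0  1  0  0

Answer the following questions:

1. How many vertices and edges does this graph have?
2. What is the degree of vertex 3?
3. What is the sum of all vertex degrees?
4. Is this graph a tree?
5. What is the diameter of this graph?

Count: 6 vertices, 9 edges.
Vertex 3 has neighbors [0, 1, 2, 4, 5], degree = 5.
Handshaking lemma: 2 * 9 = 18.
A tree on 6 vertices has 5 edges. This graph has 9 edges (4 extra). Not a tree.
Diameter (longest shortest path) = 2.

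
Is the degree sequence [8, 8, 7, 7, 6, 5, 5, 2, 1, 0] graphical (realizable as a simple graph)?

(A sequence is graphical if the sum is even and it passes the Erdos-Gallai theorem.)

Sum of degrees = 49. Sum is odd, so the sequence is NOT graphical.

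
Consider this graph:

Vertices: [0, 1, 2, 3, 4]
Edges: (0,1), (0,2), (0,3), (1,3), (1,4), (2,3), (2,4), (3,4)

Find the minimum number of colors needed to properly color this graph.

The graph has a maximum clique of size 3 (lower bound on chromatic number).
A valid 3-coloring: {0: 1, 1: 2, 2: 2, 3: 0, 4: 1}.
Chromatic number = 3.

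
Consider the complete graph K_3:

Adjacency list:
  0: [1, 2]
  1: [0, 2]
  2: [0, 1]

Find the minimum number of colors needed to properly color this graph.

In K_3, every vertex is adjacent to every other vertex.
Each vertex needs a unique color.
Chromatic number = 3.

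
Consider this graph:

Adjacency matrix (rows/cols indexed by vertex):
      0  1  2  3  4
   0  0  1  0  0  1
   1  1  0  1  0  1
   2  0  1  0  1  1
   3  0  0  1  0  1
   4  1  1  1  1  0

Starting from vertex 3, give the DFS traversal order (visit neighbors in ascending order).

DFS from vertex 3 (neighbors processed in ascending order):
Visit order: 3, 2, 1, 0, 4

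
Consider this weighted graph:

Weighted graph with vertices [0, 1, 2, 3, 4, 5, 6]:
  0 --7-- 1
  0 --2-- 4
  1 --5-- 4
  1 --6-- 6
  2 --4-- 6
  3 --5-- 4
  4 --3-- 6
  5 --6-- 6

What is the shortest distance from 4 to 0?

Using Dijkstra's algorithm from vertex 4:
Shortest path: 4 -> 0
Total weight: 2 = 2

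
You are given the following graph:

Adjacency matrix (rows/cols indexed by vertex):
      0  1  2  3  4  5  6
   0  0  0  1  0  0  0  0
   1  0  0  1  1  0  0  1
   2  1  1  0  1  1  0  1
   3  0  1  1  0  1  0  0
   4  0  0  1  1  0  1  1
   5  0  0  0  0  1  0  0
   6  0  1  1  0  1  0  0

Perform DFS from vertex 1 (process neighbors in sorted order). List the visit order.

DFS from vertex 1 (neighbors processed in ascending order):
Visit order: 1, 2, 0, 3, 4, 5, 6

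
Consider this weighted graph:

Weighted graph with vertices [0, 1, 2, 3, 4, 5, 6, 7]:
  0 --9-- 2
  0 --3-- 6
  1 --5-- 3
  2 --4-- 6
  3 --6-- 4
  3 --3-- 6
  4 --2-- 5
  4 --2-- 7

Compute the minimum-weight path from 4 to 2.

Using Dijkstra's algorithm from vertex 4:
Shortest path: 4 -> 3 -> 6 -> 2
Total weight: 6 + 3 + 4 = 13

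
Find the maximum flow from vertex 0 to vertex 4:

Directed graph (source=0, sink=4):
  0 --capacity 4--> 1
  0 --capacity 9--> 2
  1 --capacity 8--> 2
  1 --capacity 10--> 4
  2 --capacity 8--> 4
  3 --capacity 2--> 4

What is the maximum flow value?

Computing max flow:
  Flow on (0->1): 4/4
  Flow on (0->2): 8/9
  Flow on (1->4): 4/10
  Flow on (2->4): 8/8
Maximum flow = 12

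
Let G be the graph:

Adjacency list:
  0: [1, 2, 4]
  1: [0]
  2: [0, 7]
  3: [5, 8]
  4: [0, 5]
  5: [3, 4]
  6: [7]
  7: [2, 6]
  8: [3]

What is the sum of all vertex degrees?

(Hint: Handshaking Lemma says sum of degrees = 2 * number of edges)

Count edges: 8 edges.
By Handshaking Lemma: sum of degrees = 2 * 8 = 16.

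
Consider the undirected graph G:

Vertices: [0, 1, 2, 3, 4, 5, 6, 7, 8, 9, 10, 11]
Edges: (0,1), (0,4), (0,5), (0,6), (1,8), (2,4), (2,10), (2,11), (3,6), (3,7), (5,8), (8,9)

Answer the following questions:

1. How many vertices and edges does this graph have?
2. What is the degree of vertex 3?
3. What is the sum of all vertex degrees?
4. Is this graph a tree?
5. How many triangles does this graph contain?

Count: 12 vertices, 12 edges.
Vertex 3 has neighbors [6, 7], degree = 2.
Handshaking lemma: 2 * 12 = 24.
A tree on 12 vertices has 11 edges. This graph has 12 edges (1 extra). Not a tree.
Number of triangles = 0.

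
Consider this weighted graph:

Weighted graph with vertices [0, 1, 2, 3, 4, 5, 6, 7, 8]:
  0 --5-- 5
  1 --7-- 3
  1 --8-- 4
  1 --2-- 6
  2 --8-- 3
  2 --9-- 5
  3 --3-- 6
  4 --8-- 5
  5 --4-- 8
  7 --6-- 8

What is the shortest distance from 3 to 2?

Using Dijkstra's algorithm from vertex 3:
Shortest path: 3 -> 2
Total weight: 8 = 8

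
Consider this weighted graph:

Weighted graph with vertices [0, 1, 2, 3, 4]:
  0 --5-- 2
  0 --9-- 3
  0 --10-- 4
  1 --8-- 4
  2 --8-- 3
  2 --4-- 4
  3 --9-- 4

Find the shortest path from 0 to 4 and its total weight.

Using Dijkstra's algorithm from vertex 0:
Shortest path: 0 -> 2 -> 4
Total weight: 5 + 4 = 9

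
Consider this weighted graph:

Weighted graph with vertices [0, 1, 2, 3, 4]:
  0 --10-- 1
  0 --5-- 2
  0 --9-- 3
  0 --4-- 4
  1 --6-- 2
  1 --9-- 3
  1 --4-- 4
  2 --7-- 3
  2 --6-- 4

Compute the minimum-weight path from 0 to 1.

Using Dijkstra's algorithm from vertex 0:
Shortest path: 0 -> 4 -> 1
Total weight: 4 + 4 = 8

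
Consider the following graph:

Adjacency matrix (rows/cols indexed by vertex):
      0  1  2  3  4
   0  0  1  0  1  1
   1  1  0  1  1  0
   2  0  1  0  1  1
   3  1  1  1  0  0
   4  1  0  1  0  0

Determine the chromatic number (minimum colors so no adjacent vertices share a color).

The graph has a maximum clique of size 3 (lower bound on chromatic number).
A valid 3-coloring: {0: 0, 1: 1, 2: 0, 3: 2, 4: 1}.
Chromatic number = 3.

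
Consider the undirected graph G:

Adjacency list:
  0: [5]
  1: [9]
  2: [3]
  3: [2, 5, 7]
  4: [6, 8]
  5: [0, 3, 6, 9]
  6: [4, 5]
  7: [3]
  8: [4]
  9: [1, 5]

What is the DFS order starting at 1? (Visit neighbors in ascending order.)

DFS from vertex 1 (neighbors processed in ascending order):
Visit order: 1, 9, 5, 0, 3, 2, 7, 6, 4, 8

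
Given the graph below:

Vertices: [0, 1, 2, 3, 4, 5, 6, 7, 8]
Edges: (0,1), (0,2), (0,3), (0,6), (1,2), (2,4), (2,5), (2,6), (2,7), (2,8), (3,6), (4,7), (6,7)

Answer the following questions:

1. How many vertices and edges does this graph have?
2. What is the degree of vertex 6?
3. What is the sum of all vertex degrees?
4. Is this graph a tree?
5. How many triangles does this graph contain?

Count: 9 vertices, 13 edges.
Vertex 6 has neighbors [0, 2, 3, 7], degree = 4.
Handshaking lemma: 2 * 13 = 26.
A tree on 9 vertices has 8 edges. This graph has 13 edges (5 extra). Not a tree.
Number of triangles = 5.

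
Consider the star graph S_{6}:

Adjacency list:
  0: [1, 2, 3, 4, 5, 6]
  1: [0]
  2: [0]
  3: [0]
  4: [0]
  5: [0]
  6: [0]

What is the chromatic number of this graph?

S_{6} has one hub adjacent to 6 leaves; leaves are pairwise non-adjacent.
Color the hub 0 and every leaf 1.
Chromatic number = 2.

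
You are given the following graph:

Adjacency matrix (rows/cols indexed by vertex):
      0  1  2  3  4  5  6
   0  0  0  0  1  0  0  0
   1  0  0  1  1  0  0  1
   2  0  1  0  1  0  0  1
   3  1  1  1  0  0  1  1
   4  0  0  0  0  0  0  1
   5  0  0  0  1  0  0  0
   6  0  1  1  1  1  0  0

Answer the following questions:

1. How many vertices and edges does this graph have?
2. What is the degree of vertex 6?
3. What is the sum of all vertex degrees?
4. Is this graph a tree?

Count: 7 vertices, 9 edges.
Vertex 6 has neighbors [1, 2, 3, 4], degree = 4.
Handshaking lemma: 2 * 9 = 18.
A tree on 7 vertices has 6 edges. This graph has 9 edges (3 extra). Not a tree.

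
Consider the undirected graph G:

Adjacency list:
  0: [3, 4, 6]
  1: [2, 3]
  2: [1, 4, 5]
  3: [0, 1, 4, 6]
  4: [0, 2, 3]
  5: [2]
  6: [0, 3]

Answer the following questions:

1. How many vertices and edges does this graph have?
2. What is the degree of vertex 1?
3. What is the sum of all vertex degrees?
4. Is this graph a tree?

Count: 7 vertices, 9 edges.
Vertex 1 has neighbors [2, 3], degree = 2.
Handshaking lemma: 2 * 9 = 18.
A tree on 7 vertices has 6 edges. This graph has 9 edges (3 extra). Not a tree.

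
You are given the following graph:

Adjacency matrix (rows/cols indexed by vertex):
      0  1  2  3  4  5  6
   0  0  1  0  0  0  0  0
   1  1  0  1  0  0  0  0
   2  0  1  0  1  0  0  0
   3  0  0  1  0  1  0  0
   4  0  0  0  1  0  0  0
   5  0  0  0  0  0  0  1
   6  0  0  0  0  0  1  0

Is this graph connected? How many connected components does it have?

Checking connectivity: the graph has 2 connected component(s).
Components: [[0, 1, 2, 3, 4], [5, 6]]. The graph is NOT connected.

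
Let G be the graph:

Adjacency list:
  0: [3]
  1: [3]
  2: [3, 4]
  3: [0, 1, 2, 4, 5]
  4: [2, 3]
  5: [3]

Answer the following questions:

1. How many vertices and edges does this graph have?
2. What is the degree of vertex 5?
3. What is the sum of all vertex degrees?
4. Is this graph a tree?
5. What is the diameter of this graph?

Count: 6 vertices, 6 edges.
Vertex 5 has neighbors [3], degree = 1.
Handshaking lemma: 2 * 6 = 12.
A tree on 6 vertices has 5 edges. This graph has 6 edges (1 extra). Not a tree.
Diameter (longest shortest path) = 2.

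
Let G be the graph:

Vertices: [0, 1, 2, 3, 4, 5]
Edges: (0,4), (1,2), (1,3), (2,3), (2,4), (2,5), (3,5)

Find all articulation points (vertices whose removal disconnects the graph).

An articulation point is a vertex whose removal disconnects the graph.
Articulation points: [2, 4]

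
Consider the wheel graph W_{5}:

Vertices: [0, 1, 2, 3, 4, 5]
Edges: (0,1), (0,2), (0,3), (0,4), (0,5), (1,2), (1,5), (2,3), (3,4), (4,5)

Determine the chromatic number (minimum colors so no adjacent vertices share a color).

W_{5} = C_{5} plus a hub adjacent to every cycle vertex.
The outer cycle needs 3 colors (odd cycle); the hub is adjacent to all of them so needs a fresh color.
Chromatic number = 3 + 1 = 4.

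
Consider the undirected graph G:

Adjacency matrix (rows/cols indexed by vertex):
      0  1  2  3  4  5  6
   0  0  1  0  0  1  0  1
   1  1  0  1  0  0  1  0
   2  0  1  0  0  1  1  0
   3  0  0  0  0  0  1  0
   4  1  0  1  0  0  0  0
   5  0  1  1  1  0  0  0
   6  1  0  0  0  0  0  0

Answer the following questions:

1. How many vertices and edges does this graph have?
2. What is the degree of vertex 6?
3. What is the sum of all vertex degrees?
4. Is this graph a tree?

Count: 7 vertices, 8 edges.
Vertex 6 has neighbors [0], degree = 1.
Handshaking lemma: 2 * 8 = 16.
A tree on 7 vertices has 6 edges. This graph has 8 edges (2 extra). Not a tree.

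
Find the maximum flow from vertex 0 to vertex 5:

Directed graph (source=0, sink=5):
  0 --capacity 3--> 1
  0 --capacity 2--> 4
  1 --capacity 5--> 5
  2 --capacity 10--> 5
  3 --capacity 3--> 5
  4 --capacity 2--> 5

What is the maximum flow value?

Computing max flow:
  Flow on (0->1): 3/3
  Flow on (0->4): 2/2
  Flow on (1->5): 3/5
  Flow on (4->5): 2/2
Maximum flow = 5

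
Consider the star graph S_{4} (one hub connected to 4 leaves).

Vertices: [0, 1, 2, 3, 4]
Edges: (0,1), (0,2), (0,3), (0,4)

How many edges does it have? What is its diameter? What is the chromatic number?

Star graph S_{4}: the hub connects to all 4 leaves.
Edges = 4.
Diameter = 2 (any leaf to hub is 1, leaf to leaf through hub is 2).
Star graphs are bipartite (hub vs leaves), so chromatic number = 2.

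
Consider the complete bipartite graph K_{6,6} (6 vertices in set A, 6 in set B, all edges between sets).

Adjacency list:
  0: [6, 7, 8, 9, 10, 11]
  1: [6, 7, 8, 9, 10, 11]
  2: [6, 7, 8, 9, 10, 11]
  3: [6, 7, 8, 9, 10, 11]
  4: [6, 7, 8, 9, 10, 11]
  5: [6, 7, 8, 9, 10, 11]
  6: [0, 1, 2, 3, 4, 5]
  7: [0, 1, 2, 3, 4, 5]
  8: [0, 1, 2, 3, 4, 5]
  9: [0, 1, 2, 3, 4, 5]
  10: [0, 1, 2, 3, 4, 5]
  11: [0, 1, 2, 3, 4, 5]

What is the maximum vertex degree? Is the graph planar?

Set-A vertices have degree 6; set-B vertices have degree 6. Maximum degree = max(6,6) = 6.
K_{6,6} contains K_{3,3} as a subgraph (since both sides have >= 3 vertices); by Kuratowski's theorem it is not planar.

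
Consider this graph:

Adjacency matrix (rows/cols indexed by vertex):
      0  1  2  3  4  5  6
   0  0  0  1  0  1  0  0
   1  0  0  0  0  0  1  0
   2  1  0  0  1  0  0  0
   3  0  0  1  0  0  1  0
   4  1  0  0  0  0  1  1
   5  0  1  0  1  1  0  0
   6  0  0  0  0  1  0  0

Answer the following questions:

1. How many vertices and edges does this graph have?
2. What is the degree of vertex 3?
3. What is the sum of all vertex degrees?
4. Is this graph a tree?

Count: 7 vertices, 7 edges.
Vertex 3 has neighbors [2, 5], degree = 2.
Handshaking lemma: 2 * 7 = 14.
A tree on 7 vertices has 6 edges. This graph has 7 edges (1 extra). Not a tree.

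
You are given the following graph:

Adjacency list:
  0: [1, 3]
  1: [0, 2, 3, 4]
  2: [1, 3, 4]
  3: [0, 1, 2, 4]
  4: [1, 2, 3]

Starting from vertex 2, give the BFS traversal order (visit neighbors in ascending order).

BFS from vertex 2 (neighbors processed in ascending order):
Visit order: 2, 1, 3, 4, 0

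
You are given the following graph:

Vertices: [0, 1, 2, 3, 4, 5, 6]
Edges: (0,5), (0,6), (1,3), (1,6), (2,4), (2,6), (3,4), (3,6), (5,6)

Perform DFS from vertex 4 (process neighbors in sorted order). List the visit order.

DFS from vertex 4 (neighbors processed in ascending order):
Visit order: 4, 2, 6, 0, 5, 1, 3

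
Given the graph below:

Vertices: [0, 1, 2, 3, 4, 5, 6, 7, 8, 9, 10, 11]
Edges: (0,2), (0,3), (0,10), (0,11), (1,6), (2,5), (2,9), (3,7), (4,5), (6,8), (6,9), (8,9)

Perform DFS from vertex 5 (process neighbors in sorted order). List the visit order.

DFS from vertex 5 (neighbors processed in ascending order):
Visit order: 5, 2, 0, 3, 7, 10, 11, 9, 6, 1, 8, 4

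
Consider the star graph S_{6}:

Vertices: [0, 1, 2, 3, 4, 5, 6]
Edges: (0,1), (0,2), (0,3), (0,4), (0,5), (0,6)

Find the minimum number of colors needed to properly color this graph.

S_{6} has one hub adjacent to 6 leaves; leaves are pairwise non-adjacent.
Color the hub 0 and every leaf 1.
Chromatic number = 2.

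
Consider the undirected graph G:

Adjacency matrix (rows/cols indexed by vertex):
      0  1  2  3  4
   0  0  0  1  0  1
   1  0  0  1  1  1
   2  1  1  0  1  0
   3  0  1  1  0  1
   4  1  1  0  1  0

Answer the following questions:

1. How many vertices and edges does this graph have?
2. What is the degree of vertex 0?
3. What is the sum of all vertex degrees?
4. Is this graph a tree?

Count: 5 vertices, 7 edges.
Vertex 0 has neighbors [2, 4], degree = 2.
Handshaking lemma: 2 * 7 = 14.
A tree on 5 vertices has 4 edges. This graph has 7 edges (3 extra). Not a tree.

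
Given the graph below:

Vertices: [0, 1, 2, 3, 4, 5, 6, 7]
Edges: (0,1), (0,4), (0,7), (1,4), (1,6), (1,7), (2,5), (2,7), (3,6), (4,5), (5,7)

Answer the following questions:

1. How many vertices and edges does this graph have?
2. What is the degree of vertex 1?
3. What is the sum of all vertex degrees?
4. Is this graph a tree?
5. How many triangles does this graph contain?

Count: 8 vertices, 11 edges.
Vertex 1 has neighbors [0, 4, 6, 7], degree = 4.
Handshaking lemma: 2 * 11 = 22.
A tree on 8 vertices has 7 edges. This graph has 11 edges (4 extra). Not a tree.
Number of triangles = 3.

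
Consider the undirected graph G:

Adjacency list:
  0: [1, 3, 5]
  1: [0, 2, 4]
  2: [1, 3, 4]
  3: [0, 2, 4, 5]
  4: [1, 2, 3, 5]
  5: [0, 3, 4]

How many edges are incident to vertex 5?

Vertex 5 has neighbors [0, 3, 4], so deg(5) = 3.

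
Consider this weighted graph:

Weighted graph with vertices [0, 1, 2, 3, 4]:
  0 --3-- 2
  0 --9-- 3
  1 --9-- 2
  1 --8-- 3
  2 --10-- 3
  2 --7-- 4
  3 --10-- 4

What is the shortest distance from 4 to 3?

Using Dijkstra's algorithm from vertex 4:
Shortest path: 4 -> 3
Total weight: 10 = 10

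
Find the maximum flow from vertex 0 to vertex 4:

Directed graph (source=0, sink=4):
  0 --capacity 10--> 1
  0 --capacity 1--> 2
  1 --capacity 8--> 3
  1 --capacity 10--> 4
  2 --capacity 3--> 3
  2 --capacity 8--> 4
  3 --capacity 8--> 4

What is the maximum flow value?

Computing max flow:
  Flow on (0->1): 10/10
  Flow on (0->2): 1/1
  Flow on (1->4): 10/10
  Flow on (2->4): 1/8
Maximum flow = 11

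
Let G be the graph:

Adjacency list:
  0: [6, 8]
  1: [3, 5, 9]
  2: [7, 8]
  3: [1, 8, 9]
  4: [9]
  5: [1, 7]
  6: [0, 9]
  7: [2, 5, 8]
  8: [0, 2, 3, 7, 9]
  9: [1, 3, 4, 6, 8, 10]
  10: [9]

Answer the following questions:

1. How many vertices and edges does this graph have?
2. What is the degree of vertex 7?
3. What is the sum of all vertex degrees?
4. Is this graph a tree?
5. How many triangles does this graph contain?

Count: 11 vertices, 15 edges.
Vertex 7 has neighbors [2, 5, 8], degree = 3.
Handshaking lemma: 2 * 15 = 30.
A tree on 11 vertices has 10 edges. This graph has 15 edges (5 extra). Not a tree.
Number of triangles = 3.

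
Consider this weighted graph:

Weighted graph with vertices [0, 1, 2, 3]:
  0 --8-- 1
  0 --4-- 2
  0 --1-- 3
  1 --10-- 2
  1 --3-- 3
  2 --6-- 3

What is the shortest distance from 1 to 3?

Using Dijkstra's algorithm from vertex 1:
Shortest path: 1 -> 3
Total weight: 3 = 3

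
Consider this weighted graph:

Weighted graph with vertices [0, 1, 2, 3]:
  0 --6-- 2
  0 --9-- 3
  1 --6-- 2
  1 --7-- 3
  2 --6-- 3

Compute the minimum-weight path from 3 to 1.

Using Dijkstra's algorithm from vertex 3:
Shortest path: 3 -> 1
Total weight: 7 = 7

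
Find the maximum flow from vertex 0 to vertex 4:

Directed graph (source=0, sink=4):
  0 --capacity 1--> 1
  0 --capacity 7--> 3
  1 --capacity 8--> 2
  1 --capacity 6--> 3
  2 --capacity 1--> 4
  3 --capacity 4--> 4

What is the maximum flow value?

Computing max flow:
  Flow on (0->1): 1/1
  Flow on (0->3): 4/7
  Flow on (1->2): 1/8
  Flow on (2->4): 1/1
  Flow on (3->4): 4/4
Maximum flow = 5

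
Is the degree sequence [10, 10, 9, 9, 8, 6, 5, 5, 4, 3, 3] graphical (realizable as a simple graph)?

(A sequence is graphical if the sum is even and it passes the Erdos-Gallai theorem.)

Sum of degrees = 72. Sum is even but fails Erdos-Gallai. The sequence is NOT graphical.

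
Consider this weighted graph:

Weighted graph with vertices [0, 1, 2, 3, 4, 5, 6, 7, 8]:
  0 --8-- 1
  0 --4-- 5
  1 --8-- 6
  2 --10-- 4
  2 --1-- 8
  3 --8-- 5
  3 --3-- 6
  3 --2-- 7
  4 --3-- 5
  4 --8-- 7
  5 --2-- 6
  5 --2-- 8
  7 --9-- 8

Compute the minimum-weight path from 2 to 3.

Using Dijkstra's algorithm from vertex 2:
Shortest path: 2 -> 8 -> 5 -> 6 -> 3
Total weight: 1 + 2 + 2 + 3 = 8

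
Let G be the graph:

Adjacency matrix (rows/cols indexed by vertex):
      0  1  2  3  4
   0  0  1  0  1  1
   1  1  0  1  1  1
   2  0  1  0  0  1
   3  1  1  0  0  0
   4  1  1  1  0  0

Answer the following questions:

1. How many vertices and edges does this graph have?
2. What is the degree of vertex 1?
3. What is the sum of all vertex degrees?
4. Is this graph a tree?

Count: 5 vertices, 7 edges.
Vertex 1 has neighbors [0, 2, 3, 4], degree = 4.
Handshaking lemma: 2 * 7 = 14.
A tree on 5 vertices has 4 edges. This graph has 7 edges (3 extra). Not a tree.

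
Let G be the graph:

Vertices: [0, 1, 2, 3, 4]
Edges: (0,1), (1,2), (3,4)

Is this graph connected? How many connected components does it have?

Checking connectivity: the graph has 2 connected component(s).
Components: [[0, 1, 2], [3, 4]]. The graph is NOT connected.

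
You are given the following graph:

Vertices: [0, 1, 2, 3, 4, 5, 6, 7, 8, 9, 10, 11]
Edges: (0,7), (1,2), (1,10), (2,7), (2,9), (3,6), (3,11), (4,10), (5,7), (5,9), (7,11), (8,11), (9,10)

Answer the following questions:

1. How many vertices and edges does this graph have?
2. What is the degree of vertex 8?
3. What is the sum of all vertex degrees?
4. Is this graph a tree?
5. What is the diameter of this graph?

Count: 12 vertices, 13 edges.
Vertex 8 has neighbors [11], degree = 1.
Handshaking lemma: 2 * 13 = 26.
A tree on 12 vertices has 11 edges. This graph has 13 edges (2 extra). Not a tree.
Diameter (longest shortest path) = 7.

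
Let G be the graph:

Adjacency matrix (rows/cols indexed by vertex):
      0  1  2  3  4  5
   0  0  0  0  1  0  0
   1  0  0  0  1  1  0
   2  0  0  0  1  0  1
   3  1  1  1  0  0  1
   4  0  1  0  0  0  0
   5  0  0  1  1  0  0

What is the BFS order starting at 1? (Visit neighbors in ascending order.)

BFS from vertex 1 (neighbors processed in ascending order):
Visit order: 1, 3, 4, 0, 2, 5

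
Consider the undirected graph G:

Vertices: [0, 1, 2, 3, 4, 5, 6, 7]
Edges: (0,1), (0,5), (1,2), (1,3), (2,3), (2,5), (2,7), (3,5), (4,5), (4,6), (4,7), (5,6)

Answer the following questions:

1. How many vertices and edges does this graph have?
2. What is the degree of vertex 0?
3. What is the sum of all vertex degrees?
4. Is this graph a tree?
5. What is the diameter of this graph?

Count: 8 vertices, 12 edges.
Vertex 0 has neighbors [1, 5], degree = 2.
Handshaking lemma: 2 * 12 = 24.
A tree on 8 vertices has 7 edges. This graph has 12 edges (5 extra). Not a tree.
Diameter (longest shortest path) = 3.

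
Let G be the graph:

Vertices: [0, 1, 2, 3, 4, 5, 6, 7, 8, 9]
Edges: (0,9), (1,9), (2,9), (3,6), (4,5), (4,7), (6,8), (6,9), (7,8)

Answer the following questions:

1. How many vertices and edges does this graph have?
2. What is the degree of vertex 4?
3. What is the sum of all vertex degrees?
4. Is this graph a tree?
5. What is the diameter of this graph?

Count: 10 vertices, 9 edges.
Vertex 4 has neighbors [5, 7], degree = 2.
Handshaking lemma: 2 * 9 = 18.
A graph is a tree iff it is connected and has exactly n-1 edges. This graph is connected (all 10 vertices in one component) and has 10-1 = 9 edges. It is a tree.
Diameter (longest shortest path) = 6.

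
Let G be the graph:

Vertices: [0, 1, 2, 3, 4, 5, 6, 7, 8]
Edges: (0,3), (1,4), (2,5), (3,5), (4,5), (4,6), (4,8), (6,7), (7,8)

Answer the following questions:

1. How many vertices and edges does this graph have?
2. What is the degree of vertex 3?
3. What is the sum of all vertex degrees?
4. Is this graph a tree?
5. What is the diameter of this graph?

Count: 9 vertices, 9 edges.
Vertex 3 has neighbors [0, 5], degree = 2.
Handshaking lemma: 2 * 9 = 18.
A tree on 9 vertices has 8 edges. This graph has 9 edges (1 extra). Not a tree.
Diameter (longest shortest path) = 5.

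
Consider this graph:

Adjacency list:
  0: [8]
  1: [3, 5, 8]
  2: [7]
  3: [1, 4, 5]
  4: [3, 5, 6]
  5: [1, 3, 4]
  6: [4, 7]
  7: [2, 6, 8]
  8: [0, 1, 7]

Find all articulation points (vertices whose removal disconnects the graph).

An articulation point is a vertex whose removal disconnects the graph.
Articulation points: [7, 8]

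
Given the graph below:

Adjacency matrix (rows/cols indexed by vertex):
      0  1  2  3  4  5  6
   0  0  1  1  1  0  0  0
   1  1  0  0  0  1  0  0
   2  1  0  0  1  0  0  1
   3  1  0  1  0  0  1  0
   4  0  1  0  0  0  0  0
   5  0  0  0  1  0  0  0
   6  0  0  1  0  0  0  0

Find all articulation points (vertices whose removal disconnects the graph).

An articulation point is a vertex whose removal disconnects the graph.
Articulation points: [0, 1, 2, 3]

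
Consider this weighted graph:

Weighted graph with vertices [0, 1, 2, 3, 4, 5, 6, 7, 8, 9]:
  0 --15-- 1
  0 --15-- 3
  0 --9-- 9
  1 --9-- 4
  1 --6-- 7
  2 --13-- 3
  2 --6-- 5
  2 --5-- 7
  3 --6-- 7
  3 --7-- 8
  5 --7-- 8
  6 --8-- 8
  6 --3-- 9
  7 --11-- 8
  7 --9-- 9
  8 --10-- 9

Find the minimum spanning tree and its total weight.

Applying Kruskal's algorithm (sort edges by weight, add if no cycle):
  Add (6,9) w=3
  Add (2,7) w=5
  Add (1,7) w=6
  Add (2,5) w=6
  Add (3,7) w=6
  Add (3,8) w=7
  Skip (5,8) w=7 (creates cycle)
  Add (6,8) w=8
  Add (0,9) w=9
  Add (1,4) w=9
  Skip (7,9) w=9 (creates cycle)
  Skip (8,9) w=10 (creates cycle)
  Skip (7,8) w=11 (creates cycle)
  Skip (2,3) w=13 (creates cycle)
  Skip (0,3) w=15 (creates cycle)
  Skip (0,1) w=15 (creates cycle)
MST weight = 59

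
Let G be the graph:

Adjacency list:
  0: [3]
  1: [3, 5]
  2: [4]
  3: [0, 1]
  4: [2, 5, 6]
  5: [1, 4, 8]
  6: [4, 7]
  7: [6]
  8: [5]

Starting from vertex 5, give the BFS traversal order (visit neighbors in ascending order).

BFS from vertex 5 (neighbors processed in ascending order):
Visit order: 5, 1, 4, 8, 3, 2, 6, 0, 7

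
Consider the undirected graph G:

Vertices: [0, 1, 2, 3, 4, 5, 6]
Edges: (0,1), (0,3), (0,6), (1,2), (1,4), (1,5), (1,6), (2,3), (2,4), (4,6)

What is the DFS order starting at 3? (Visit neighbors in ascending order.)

DFS from vertex 3 (neighbors processed in ascending order):
Visit order: 3, 0, 1, 2, 4, 6, 5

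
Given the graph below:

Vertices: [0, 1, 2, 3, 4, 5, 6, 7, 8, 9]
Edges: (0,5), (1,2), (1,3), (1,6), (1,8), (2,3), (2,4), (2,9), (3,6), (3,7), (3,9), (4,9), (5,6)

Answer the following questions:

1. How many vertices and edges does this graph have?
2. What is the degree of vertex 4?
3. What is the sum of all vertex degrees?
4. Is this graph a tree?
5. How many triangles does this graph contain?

Count: 10 vertices, 13 edges.
Vertex 4 has neighbors [2, 9], degree = 2.
Handshaking lemma: 2 * 13 = 26.
A tree on 10 vertices has 9 edges. This graph has 13 edges (4 extra). Not a tree.
Number of triangles = 4.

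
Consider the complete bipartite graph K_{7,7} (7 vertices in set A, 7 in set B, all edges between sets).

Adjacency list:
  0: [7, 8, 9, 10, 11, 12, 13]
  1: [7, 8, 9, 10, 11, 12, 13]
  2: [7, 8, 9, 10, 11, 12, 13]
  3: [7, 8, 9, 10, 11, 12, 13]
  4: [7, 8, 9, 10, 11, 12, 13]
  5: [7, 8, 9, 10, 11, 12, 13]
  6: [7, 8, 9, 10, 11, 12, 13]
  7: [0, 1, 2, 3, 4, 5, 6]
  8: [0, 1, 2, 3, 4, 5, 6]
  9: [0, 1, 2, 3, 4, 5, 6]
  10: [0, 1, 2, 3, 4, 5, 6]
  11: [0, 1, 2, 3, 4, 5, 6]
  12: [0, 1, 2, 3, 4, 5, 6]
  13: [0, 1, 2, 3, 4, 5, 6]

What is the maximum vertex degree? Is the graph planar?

Set-A vertices have degree 7; set-B vertices have degree 7. Maximum degree = max(7,7) = 7.
K_{7,7} contains K_{3,3} as a subgraph (since both sides have >= 3 vertices); by Kuratowski's theorem it is not planar.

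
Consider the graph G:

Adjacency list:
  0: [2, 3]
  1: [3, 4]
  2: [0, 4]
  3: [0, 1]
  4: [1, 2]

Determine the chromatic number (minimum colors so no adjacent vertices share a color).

The graph has a maximum clique of size 2 (lower bound on chromatic number).
A valid 3-coloring: {0: 0, 1: 0, 2: 1, 3: 1, 4: 2}.
No proper 2-coloring exists (verified by exhaustive search).
Chromatic number = 3.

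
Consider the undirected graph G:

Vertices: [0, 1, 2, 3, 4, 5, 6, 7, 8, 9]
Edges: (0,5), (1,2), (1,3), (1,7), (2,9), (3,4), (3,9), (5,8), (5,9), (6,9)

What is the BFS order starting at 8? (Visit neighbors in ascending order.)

BFS from vertex 8 (neighbors processed in ascending order):
Visit order: 8, 5, 0, 9, 2, 3, 6, 1, 4, 7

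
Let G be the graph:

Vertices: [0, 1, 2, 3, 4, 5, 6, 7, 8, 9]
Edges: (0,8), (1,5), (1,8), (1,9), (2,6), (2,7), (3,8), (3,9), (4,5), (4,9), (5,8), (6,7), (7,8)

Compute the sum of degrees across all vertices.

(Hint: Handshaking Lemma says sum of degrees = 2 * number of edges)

Count edges: 13 edges.
By Handshaking Lemma: sum of degrees = 2 * 13 = 26.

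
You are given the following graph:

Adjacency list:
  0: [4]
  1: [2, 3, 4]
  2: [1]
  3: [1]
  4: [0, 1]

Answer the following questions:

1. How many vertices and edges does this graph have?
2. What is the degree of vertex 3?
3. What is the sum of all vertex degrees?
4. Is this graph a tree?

Count: 5 vertices, 4 edges.
Vertex 3 has neighbors [1], degree = 1.
Handshaking lemma: 2 * 4 = 8.
A graph is a tree iff it is connected and has exactly n-1 edges. This graph is connected (all 5 vertices in one component) and has 5-1 = 4 edges. It is a tree.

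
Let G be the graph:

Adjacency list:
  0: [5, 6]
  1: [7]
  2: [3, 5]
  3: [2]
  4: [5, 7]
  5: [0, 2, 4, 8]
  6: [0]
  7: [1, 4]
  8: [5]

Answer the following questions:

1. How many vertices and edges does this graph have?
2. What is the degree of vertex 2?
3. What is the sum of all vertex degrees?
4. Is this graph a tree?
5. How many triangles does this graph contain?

Count: 9 vertices, 8 edges.
Vertex 2 has neighbors [3, 5], degree = 2.
Handshaking lemma: 2 * 8 = 16.
A graph is a tree iff it is connected and has exactly n-1 edges. This graph is connected (all 9 vertices in one component) and has 9-1 = 8 edges. It is a tree.
Number of triangles = 0.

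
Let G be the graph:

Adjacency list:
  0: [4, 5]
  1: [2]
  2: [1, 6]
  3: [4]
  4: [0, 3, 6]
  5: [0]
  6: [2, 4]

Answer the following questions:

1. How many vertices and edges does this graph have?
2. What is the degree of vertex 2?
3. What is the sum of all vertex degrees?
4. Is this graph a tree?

Count: 7 vertices, 6 edges.
Vertex 2 has neighbors [1, 6], degree = 2.
Handshaking lemma: 2 * 6 = 12.
A graph is a tree iff it is connected and has exactly n-1 edges. This graph is connected (all 7 vertices in one component) and has 7-1 = 6 edges. It is a tree.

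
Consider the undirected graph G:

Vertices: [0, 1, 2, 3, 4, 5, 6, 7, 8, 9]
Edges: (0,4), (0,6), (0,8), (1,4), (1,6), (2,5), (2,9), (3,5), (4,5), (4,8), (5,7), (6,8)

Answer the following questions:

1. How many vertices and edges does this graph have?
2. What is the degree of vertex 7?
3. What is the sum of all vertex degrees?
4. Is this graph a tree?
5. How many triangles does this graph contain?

Count: 10 vertices, 12 edges.
Vertex 7 has neighbors [5], degree = 1.
Handshaking lemma: 2 * 12 = 24.
A tree on 10 vertices has 9 edges. This graph has 12 edges (3 extra). Not a tree.
Number of triangles = 2.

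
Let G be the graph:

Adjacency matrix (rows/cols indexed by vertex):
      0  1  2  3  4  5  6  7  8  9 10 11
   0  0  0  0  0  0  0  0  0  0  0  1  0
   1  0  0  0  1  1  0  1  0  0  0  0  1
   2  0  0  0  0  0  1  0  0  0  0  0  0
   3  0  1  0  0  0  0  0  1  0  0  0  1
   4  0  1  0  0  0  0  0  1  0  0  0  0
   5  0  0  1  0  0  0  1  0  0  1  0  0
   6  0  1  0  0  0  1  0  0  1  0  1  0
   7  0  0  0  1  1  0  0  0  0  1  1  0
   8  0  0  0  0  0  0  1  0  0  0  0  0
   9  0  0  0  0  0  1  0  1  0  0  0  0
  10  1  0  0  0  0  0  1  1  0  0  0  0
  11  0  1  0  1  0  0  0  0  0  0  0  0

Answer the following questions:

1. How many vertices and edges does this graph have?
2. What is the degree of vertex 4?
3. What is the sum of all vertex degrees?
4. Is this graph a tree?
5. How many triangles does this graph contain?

Count: 12 vertices, 15 edges.
Vertex 4 has neighbors [1, 7], degree = 2.
Handshaking lemma: 2 * 15 = 30.
A tree on 12 vertices has 11 edges. This graph has 15 edges (4 extra). Not a tree.
Number of triangles = 1.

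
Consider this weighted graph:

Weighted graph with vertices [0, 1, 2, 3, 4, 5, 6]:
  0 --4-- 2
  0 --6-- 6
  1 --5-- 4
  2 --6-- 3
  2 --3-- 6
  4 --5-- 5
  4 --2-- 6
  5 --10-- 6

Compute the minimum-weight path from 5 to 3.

Using Dijkstra's algorithm from vertex 5:
Shortest path: 5 -> 4 -> 6 -> 2 -> 3
Total weight: 5 + 2 + 3 + 6 = 16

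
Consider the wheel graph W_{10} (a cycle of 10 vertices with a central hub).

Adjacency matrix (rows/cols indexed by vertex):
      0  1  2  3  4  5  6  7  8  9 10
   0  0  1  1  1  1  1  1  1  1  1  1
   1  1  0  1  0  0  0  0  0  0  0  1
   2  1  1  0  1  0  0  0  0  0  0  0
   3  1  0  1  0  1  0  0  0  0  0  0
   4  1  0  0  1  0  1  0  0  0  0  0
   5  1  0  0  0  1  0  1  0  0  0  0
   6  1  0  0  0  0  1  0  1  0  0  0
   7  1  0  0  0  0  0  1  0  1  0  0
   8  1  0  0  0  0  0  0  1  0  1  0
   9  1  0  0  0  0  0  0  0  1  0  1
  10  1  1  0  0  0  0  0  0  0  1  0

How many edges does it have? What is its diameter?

Wheel graph W_{10}: 10 cycle edges + 10 spoke edges = 20 edges.
The hub is distance 1 from all cycle vertices. Max distance between cycle vertices through hub is 2.
Diameter = 2.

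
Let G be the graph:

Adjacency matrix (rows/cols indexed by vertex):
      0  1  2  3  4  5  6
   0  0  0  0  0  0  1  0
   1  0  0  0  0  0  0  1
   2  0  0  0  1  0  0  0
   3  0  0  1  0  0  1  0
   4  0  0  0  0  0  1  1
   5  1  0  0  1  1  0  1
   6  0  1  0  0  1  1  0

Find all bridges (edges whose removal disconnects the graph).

A bridge is an edge whose removal increases the number of connected components.
Bridges found: (0,5), (1,6), (2,3), (3,5)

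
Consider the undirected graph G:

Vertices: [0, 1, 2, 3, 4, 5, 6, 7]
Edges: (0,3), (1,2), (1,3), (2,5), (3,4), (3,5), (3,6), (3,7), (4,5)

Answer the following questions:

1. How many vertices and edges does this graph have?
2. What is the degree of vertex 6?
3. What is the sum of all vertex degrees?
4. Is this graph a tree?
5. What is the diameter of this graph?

Count: 8 vertices, 9 edges.
Vertex 6 has neighbors [3], degree = 1.
Handshaking lemma: 2 * 9 = 18.
A tree on 8 vertices has 7 edges. This graph has 9 edges (2 extra). Not a tree.
Diameter (longest shortest path) = 3.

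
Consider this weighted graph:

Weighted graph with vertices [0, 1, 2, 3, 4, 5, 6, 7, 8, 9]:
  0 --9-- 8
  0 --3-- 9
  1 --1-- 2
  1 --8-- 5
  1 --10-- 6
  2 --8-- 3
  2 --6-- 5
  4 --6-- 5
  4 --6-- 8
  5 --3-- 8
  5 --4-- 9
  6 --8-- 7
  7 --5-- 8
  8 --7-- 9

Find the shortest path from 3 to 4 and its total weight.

Using Dijkstra's algorithm from vertex 3:
Shortest path: 3 -> 2 -> 5 -> 4
Total weight: 8 + 6 + 6 = 20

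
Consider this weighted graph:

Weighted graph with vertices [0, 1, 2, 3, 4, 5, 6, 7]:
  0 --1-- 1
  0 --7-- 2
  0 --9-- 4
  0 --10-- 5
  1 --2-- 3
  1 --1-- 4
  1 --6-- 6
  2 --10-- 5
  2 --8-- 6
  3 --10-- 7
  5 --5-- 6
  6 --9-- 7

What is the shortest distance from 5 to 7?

Using Dijkstra's algorithm from vertex 5:
Shortest path: 5 -> 6 -> 7
Total weight: 5 + 9 = 14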